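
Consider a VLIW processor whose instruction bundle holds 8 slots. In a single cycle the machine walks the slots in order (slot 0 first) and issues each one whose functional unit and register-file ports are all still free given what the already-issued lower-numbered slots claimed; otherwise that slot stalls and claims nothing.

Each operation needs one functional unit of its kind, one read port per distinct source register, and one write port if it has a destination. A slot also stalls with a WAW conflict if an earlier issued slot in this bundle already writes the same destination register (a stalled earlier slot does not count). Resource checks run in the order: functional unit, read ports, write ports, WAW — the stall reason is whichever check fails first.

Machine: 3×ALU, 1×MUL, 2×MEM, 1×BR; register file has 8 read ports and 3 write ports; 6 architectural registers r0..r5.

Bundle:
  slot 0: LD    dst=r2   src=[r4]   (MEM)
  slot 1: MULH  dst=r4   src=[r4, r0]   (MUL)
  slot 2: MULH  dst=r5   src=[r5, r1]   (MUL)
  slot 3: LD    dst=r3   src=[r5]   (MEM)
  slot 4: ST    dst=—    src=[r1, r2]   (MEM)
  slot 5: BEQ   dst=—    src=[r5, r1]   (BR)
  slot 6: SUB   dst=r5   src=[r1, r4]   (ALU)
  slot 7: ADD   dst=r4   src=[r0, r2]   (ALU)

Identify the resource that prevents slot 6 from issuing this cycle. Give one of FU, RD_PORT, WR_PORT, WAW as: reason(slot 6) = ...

  0. MEM→r2 ⇒ go  {3A/1Mu/1Ld/1B | 7r 2w}
  1. MUL→r4 ⇒ go  {3A/0Mu/1Ld/1B | 5r 1w}
  2. MUL→r5 ⇒ no(FU)  {3A/0Mu/1Ld/1B | 5r 1w}
  3. MEM→r3 ⇒ go  {3A/0Mu/0Ld/1B | 4r 0w}
  4. MEM ⇒ no(FU)  {3A/0Mu/0Ld/1B | 4r 0w}
  5. BR ⇒ go  {3A/0Mu/0Ld/0B | 2r 0w}
  6. ALU→r5 ⇒ no(WR_PORT)  {3A/0Mu/0Ld/0B | 2r 0w}
  7. ALU→r4 ⇒ no(WR_PORT)  {3A/0Mu/0Ld/0B | 2r 0w}

reason(slot 6) = WR_PORT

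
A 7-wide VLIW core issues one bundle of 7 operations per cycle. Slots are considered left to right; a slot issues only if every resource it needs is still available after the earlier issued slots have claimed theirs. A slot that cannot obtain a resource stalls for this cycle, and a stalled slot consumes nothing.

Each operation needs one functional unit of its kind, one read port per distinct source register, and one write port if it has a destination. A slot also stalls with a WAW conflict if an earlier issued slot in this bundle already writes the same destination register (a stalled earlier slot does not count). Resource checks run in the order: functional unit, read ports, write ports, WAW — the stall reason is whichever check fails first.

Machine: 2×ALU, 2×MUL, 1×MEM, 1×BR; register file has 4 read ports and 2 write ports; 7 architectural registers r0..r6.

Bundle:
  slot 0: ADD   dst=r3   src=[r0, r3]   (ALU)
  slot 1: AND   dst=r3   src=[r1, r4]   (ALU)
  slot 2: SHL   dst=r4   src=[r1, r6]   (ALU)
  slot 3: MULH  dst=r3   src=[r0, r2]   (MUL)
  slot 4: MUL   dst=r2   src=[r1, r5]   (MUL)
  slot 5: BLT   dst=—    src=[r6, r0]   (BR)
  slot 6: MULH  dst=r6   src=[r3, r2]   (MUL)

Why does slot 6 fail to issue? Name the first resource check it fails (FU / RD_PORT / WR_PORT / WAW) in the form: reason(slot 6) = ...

[0] ALU needs rd=2 wr=1: ok; after: ALU=1 MUL=2 MEM=1 BR=1, R=2, W=1
[1] ALU needs rd=2 wr=1: WAW; after: ALU=1 MUL=2 MEM=1 BR=1, R=2, W=1
[2] ALU needs rd=2 wr=1: ok; after: ALU=0 MUL=2 MEM=1 BR=1, R=0, W=0
[3] MUL needs rd=2 wr=1: RD_PORT; after: ALU=0 MUL=2 MEM=1 BR=1, R=0, W=0
[4] MUL needs rd=2 wr=1: RD_PORT; after: ALU=0 MUL=2 MEM=1 BR=1, R=0, W=0
[5] BR needs rd=2 wr=0: RD_PORT; after: ALU=0 MUL=2 MEM=1 BR=1, R=0, W=0
[6] MUL needs rd=2 wr=1: RD_PORT; after: ALU=0 MUL=2 MEM=1 BR=1, R=0, W=0

reason(slot 6) = RD_PORT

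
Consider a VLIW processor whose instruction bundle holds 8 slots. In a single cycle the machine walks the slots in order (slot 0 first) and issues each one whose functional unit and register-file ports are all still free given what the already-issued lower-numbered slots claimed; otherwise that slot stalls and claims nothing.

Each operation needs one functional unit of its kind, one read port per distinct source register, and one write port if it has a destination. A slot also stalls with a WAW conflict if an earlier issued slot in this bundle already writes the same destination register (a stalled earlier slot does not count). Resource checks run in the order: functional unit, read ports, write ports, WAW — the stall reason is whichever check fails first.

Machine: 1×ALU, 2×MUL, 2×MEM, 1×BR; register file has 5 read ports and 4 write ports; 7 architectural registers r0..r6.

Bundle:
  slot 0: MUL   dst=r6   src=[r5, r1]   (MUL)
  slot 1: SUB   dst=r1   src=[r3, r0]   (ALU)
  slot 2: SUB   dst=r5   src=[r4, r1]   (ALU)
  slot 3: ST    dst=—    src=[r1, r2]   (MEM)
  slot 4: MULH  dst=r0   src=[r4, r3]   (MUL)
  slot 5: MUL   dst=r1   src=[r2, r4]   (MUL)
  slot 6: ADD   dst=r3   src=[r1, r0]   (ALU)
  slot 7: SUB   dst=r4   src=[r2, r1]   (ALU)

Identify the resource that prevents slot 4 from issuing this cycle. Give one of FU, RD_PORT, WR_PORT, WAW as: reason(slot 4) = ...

(0) want 1×MUL +2rd +1wr — yes → AL1|MU1|ME2|BR1|rd3|wr3
(1) want 1×ALU +2rd +1wr — yes → AL0|MU1|ME2|BR1|rd1|wr2
(2) want 1×ALU +2rd +1wr — FU → AL0|MU1|ME2|BR1|rd1|wr2
(3) want 1×MEM +2rd +0wr — RD_PORT → AL0|MU1|ME2|BR1|rd1|wr2
(4) want 1×MUL +2rd +1wr — RD_PORT → AL0|MU1|ME2|BR1|rd1|wr2
(5) want 1×MUL +2rd +1wr — RD_PORT → AL0|MU1|ME2|BR1|rd1|wr2
(6) want 1×ALU +2rd +1wr — FU → AL0|MU1|ME2|BR1|rd1|wr2
(7) want 1×ALU +2rd +1wr — FU → AL0|MU1|ME2|BR1|rd1|wr2

reason(slot 4) = RD_PORT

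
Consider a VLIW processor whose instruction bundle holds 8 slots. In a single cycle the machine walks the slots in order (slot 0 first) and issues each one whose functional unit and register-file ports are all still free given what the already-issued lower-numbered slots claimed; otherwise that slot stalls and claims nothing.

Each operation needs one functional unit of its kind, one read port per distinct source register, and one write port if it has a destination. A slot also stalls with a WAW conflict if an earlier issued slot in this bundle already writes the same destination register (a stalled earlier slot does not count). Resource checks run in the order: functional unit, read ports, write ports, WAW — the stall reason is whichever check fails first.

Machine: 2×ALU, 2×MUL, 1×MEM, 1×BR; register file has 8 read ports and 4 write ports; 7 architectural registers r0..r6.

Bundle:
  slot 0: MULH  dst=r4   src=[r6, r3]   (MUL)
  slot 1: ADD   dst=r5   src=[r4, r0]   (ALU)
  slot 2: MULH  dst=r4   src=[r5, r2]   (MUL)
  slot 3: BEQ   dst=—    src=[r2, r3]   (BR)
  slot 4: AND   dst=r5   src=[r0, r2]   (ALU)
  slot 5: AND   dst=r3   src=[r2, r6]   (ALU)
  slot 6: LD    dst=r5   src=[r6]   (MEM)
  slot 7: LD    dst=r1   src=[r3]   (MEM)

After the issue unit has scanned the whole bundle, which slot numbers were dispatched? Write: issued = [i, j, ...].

(0) want 1×MUL +2rd +1wr — yes → AL2|MU1|ME1|BR1|rd6|wr3
(1) want 1×ALU +2rd +1wr — yes → AL1|MU1|ME1|BR1|rd4|wr2
(2) want 1×MUL +2rd +1wr — WAW → AL1|MU1|ME1|BR1|rd4|wr2
(3) want 1×BR +2rd +0wr — yes → AL1|MU1|ME1|BR0|rd2|wr2
(4) want 1×ALU +2rd +1wr — WAW → AL1|MU1|ME1|BR0|rd2|wr2
(5) want 1×ALU +2rd +1wr — yes → AL0|MU1|ME1|BR0|rd0|wr1
(6) want 1×MEM +1rd +1wr — RD_PORT → AL0|MU1|ME1|BR0|rd0|wr1
(7) want 1×MEM +1rd +1wr — RD_PORT → AL0|MU1|ME1|BR0|rd0|wr1

issued = [0, 1, 3, 5]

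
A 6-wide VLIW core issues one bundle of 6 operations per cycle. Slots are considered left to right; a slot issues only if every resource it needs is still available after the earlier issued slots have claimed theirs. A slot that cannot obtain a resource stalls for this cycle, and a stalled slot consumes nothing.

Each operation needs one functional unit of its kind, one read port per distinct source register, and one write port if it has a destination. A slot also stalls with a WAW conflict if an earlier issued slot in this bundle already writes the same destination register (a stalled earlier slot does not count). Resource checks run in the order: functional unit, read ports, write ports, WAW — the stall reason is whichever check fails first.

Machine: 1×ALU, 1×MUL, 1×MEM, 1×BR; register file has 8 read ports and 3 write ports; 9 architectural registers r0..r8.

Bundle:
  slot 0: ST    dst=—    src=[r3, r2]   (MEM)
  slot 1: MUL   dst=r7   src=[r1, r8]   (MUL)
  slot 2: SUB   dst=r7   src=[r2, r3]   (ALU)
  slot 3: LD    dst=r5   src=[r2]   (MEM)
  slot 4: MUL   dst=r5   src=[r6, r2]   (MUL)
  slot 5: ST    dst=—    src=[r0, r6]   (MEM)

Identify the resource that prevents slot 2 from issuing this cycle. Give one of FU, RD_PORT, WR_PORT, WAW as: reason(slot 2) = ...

slot 0 (MEM): ISSUE — free A1,Mu1,Ld0,B1 rp6 wp3
slot 1 (MUL): ISSUE — free A1,Mu0,Ld0,B1 rp4 wp2
slot 2 (ALU): stall WAW — free A1,Mu0,Ld0,B1 rp4 wp2
slot 3 (MEM): stall FU — free A1,Mu0,Ld0,B1 rp4 wp2
slot 4 (MUL): stall FU — free A1,Mu0,Ld0,B1 rp4 wp2
slot 5 (MEM): stall FU — free A1,Mu0,Ld0,B1 rp4 wp2

reason(slot 2) = WAW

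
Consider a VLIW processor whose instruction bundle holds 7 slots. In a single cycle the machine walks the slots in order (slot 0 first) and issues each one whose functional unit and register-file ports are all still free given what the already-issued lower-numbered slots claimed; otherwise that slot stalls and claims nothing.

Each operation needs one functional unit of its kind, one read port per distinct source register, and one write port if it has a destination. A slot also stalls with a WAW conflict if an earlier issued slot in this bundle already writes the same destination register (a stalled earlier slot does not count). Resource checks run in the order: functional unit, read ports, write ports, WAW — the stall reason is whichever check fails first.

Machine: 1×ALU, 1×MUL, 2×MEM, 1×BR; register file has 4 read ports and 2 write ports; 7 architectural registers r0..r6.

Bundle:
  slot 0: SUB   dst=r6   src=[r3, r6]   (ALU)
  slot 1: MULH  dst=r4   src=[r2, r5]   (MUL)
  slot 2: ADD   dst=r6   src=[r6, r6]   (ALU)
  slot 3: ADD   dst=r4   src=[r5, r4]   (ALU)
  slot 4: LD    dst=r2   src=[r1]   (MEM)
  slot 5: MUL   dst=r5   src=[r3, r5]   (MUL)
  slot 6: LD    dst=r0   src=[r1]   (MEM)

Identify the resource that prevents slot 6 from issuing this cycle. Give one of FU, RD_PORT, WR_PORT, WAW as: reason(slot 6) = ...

slot 0 (ALU): ISSUE — free A0,Mu1,Ld2,B1 rp2 wp1
slot 1 (MUL): ISSUE — free A0,Mu0,Ld2,B1 rp0 wp0
slot 2 (ALU): stall FU — free A0,Mu0,Ld2,B1 rp0 wp0
slot 3 (ALU): stall FU — free A0,Mu0,Ld2,B1 rp0 wp0
slot 4 (MEM): stall RD_PORT — free A0,Mu0,Ld2,B1 rp0 wp0
slot 5 (MUL): stall FU — free A0,Mu0,Ld2,B1 rp0 wp0
slot 6 (MEM): stall RD_PORT — free A0,Mu0,Ld2,B1 rp0 wp0

reason(slot 6) = RD_PORT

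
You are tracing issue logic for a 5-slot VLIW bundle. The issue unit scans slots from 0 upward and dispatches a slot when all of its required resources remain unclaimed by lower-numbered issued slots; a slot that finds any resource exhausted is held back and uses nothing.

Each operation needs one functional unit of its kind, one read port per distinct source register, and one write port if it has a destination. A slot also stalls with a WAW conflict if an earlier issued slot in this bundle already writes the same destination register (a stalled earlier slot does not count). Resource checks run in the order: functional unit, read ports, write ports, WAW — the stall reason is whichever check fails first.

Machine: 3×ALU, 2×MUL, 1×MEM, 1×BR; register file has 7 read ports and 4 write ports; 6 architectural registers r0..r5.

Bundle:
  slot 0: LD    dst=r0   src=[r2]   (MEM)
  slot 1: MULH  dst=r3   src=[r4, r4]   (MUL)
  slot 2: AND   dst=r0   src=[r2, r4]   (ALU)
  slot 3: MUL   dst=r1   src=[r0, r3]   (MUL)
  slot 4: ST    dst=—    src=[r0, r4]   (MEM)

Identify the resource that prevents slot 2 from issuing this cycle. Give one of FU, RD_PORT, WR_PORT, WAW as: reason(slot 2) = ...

reason(slot 2) = WAW

#0 MEM src=r2 dispatched  <A:3 Mu:2 Ld:0 B:1 rd:6 wr:3>
#1 MUL src=r4,r4 dispatched  <A:3 Mu:1 Ld:0 B:1 rd:5 wr:2>
#2 ALU src=r2,r4 held:WAW  <A:3 Mu:1 Ld:0 B:1 rd:5 wr:2>
#3 MUL src=r0,r3 dispatched  <A:3 Mu:0 Ld:0 B:1 rd:3 wr:1>
#4 MEM src=r0,r4 held:FU  <A:3 Mu:0 Ld:0 B:1 rd:3 wr:1>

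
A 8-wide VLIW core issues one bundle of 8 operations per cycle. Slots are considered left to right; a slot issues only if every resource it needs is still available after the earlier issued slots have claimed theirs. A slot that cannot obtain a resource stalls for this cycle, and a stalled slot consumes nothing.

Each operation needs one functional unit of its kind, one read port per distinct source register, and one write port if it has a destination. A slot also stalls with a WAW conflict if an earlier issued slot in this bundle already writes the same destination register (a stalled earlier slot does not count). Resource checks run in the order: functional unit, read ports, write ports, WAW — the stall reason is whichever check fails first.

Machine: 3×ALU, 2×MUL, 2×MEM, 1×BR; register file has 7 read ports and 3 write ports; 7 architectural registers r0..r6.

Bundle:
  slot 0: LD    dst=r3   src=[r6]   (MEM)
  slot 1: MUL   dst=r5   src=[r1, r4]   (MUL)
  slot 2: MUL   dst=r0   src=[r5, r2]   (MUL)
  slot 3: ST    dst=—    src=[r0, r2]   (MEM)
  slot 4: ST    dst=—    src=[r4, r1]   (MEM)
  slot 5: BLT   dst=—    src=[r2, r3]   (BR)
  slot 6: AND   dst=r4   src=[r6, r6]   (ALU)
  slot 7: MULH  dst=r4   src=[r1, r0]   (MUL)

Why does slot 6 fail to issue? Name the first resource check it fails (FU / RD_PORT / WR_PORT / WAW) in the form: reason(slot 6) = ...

reason(slot 6) = RD_PORT

[0] MEM needs rd=1 wr=1: ok; after: ALU=3 MUL=2 MEM=1 BR=1, R=6, W=2
[1] MUL needs rd=2 wr=1: ok; after: ALU=3 MUL=1 MEM=1 BR=1, R=4, W=1
[2] MUL needs rd=2 wr=1: ok; after: ALU=3 MUL=0 MEM=1 BR=1, R=2, W=0
[3] MEM needs rd=2 wr=0: ok; after: ALU=3 MUL=0 MEM=0 BR=1, R=0, W=0
[4] MEM needs rd=2 wr=0: FU; after: ALU=3 MUL=0 MEM=0 BR=1, R=0, W=0
[5] BR needs rd=2 wr=0: RD_PORT; after: ALU=3 MUL=0 MEM=0 BR=1, R=0, W=0
[6] ALU needs rd=1 wr=1: RD_PORT; after: ALU=3 MUL=0 MEM=0 BR=1, R=0, W=0
[7] MUL needs rd=2 wr=1: FU; after: ALU=3 MUL=0 MEM=0 BR=1, R=0, W=0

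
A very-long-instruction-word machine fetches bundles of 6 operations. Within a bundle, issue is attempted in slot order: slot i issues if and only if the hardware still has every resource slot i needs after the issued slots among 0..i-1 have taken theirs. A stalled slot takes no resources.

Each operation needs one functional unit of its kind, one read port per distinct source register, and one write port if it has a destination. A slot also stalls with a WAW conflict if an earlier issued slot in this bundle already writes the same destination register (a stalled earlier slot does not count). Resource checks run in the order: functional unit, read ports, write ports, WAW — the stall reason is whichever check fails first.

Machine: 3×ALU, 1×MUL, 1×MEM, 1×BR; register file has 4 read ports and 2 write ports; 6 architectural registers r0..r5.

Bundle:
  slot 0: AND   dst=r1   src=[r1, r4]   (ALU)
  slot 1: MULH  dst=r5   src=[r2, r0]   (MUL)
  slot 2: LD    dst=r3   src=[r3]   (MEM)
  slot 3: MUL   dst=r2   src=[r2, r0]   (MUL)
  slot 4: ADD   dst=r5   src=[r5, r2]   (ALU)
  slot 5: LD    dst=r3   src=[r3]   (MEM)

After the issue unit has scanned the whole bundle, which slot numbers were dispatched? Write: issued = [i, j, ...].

issued = [0, 1]

  0. ALU→r1 ⇒ go  {2A/1Mu/1Ld/1B | 2r 1w}
  1. MUL→r5 ⇒ go  {2A/0Mu/1Ld/1B | 0r 0w}
  2. MEM→r3 ⇒ no(RD_PORT)  {2A/0Mu/1Ld/1B | 0r 0w}
  3. MUL→r2 ⇒ no(FU)  {2A/0Mu/1Ld/1B | 0r 0w}
  4. ALU→r5 ⇒ no(RD_PORT)  {2A/0Mu/1Ld/1B | 0r 0w}
  5. MEM→r3 ⇒ no(RD_PORT)  {2A/0Mu/1Ld/1B | 0r 0w}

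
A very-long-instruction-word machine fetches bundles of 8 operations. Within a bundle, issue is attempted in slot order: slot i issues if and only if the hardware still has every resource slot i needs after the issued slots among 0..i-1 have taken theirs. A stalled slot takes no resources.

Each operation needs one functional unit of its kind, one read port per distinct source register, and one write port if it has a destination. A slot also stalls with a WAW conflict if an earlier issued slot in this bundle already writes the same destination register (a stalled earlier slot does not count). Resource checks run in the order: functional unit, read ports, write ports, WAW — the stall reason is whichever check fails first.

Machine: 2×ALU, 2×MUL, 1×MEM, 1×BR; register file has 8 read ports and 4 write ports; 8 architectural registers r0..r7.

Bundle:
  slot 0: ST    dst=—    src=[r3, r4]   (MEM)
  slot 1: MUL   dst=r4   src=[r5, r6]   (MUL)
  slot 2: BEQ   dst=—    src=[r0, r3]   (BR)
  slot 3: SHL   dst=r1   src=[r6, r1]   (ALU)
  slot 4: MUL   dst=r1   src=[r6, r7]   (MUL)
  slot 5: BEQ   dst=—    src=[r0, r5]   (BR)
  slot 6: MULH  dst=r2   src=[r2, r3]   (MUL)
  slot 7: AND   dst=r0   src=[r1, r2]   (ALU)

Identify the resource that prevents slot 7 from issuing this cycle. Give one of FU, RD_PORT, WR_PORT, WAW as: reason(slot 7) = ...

reason(slot 7) = RD_PORT

slot 0 (MEM): ISSUE — free A2,Mu2,Ld0,B1 rp6 wp4
slot 1 (MUL): ISSUE — free A2,Mu1,Ld0,B1 rp4 wp3
slot 2 (BR): ISSUE — free A2,Mu1,Ld0,B0 rp2 wp3
slot 3 (ALU): ISSUE — free A1,Mu1,Ld0,B0 rp0 wp2
slot 4 (MUL): stall RD_PORT — free A1,Mu1,Ld0,B0 rp0 wp2
slot 5 (BR): stall FU — free A1,Mu1,Ld0,B0 rp0 wp2
slot 6 (MUL): stall RD_PORT — free A1,Mu1,Ld0,B0 rp0 wp2
slot 7 (ALU): stall RD_PORT — free A1,Mu1,Ld0,B0 rp0 wp2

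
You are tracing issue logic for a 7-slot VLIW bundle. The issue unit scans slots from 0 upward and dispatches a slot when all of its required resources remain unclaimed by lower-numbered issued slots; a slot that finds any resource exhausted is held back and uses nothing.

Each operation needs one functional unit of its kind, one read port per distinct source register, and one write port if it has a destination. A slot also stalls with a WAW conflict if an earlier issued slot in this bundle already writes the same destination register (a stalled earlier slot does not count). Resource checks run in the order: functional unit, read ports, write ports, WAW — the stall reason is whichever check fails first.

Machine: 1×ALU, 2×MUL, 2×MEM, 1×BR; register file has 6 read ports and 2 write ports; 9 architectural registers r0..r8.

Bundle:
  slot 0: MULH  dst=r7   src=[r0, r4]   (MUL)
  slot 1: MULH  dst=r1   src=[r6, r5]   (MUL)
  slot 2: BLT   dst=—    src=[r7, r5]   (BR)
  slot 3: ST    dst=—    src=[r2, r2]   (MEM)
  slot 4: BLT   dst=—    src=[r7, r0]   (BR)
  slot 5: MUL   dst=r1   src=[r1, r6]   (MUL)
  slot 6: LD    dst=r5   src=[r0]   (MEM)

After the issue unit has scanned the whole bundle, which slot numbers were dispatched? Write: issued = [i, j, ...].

issued = [0, 1, 2]

  0. MUL→r7 ⇒ go  {1A/1Mu/2Ld/1B | 4r 1w}
  1. MUL→r1 ⇒ go  {1A/0Mu/2Ld/1B | 2r 0w}
  2. BR ⇒ go  {1A/0Mu/2Ld/0B | 0r 0w}
  3. MEM ⇒ no(RD_PORT)  {1A/0Mu/2Ld/0B | 0r 0w}
  4. BR ⇒ no(FU)  {1A/0Mu/2Ld/0B | 0r 0w}
  5. MUL→r1 ⇒ no(FU)  {1A/0Mu/2Ld/0B | 0r 0w}
  6. MEM→r5 ⇒ no(RD_PORT)  {1A/0Mu/2Ld/0B | 0r 0w}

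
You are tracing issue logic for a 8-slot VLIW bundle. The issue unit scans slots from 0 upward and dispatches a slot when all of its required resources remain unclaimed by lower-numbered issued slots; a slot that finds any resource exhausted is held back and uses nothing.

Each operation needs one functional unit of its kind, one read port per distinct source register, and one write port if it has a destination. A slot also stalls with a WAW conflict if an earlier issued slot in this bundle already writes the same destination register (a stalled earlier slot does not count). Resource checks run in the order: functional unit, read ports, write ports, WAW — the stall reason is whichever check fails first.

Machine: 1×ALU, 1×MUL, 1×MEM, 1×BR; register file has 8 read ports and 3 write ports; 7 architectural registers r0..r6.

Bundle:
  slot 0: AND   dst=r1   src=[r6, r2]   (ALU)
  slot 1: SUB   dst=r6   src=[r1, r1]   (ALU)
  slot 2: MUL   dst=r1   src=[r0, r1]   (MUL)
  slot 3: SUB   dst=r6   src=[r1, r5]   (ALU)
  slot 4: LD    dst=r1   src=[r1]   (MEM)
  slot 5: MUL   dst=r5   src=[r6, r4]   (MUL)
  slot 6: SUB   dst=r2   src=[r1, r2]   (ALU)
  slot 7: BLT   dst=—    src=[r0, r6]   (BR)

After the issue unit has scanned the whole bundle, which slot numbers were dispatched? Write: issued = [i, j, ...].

#0 ALU src=r6,r2 dispatched  <A:0 Mu:1 Ld:1 B:1 rd:6 wr:2>
#1 ALU src=r1,r1 held:FU  <A:0 Mu:1 Ld:1 B:1 rd:6 wr:2>
#2 MUL src=r0,r1 held:WAW  <A:0 Mu:1 Ld:1 B:1 rd:6 wr:2>
#3 ALU src=r1,r5 held:FU  <A:0 Mu:1 Ld:1 B:1 rd:6 wr:2>
#4 MEM src=r1 held:WAW  <A:0 Mu:1 Ld:1 B:1 rd:6 wr:2>
#5 MUL src=r6,r4 dispatched  <A:0 Mu:0 Ld:1 B:1 rd:4 wr:1>
#6 ALU src=r1,r2 held:FU  <A:0 Mu:0 Ld:1 B:1 rd:4 wr:1>
#7 BR src=r0,r6 dispatched  <A:0 Mu:0 Ld:1 B:0 rd:2 wr:1>

issued = [0, 5, 7]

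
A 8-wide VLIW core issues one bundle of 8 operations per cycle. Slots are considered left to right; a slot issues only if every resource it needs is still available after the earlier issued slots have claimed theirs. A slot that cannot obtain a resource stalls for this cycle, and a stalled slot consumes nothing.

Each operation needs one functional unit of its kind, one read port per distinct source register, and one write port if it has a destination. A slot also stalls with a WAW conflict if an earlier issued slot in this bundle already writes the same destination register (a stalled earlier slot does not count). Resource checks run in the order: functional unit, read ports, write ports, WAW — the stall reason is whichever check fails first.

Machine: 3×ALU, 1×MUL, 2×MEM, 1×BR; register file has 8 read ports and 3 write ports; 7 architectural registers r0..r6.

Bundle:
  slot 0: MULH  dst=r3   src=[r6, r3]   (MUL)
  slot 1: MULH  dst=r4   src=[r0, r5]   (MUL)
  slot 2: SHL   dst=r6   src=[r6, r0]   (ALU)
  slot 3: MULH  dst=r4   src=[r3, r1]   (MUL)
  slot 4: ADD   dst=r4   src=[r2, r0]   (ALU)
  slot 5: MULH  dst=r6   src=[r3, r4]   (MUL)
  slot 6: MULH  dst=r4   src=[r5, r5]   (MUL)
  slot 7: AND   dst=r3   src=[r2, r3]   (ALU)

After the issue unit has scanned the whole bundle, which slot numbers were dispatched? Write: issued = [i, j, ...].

issued = [0, 2, 4]

[0] MUL needs rd=2 wr=1: ok; after: ALU=3 MUL=0 MEM=2 BR=1, R=6, W=2
[1] MUL needs rd=2 wr=1: FU; after: ALU=3 MUL=0 MEM=2 BR=1, R=6, W=2
[2] ALU needs rd=2 wr=1: ok; after: ALU=2 MUL=0 MEM=2 BR=1, R=4, W=1
[3] MUL needs rd=2 wr=1: FU; after: ALU=2 MUL=0 MEM=2 BR=1, R=4, W=1
[4] ALU needs rd=2 wr=1: ok; after: ALU=1 MUL=0 MEM=2 BR=1, R=2, W=0
[5] MUL needs rd=2 wr=1: FU; after: ALU=1 MUL=0 MEM=2 BR=1, R=2, W=0
[6] MUL needs rd=1 wr=1: FU; after: ALU=1 MUL=0 MEM=2 BR=1, R=2, W=0
[7] ALU needs rd=2 wr=1: WR_PORT; after: ALU=1 MUL=0 MEM=2 BR=1, R=2, W=0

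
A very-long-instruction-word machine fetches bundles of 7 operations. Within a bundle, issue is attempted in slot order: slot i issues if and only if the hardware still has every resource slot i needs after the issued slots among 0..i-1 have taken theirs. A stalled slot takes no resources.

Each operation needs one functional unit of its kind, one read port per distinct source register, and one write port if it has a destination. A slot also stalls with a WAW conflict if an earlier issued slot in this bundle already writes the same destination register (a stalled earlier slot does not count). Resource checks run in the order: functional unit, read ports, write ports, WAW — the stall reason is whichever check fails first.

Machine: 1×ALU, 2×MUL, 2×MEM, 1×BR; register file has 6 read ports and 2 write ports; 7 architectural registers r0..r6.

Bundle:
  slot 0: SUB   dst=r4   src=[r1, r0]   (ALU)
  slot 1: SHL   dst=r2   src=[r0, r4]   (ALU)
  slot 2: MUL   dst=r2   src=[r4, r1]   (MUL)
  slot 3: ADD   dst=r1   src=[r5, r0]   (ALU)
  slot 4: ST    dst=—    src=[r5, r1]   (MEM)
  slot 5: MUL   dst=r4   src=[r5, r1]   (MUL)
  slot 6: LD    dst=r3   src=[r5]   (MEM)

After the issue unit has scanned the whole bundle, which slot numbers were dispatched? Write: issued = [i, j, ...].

slot 0 (ALU): ISSUE — free A0,Mu2,Ld2,B1 rp4 wp1
slot 1 (ALU): stall FU — free A0,Mu2,Ld2,B1 rp4 wp1
slot 2 (MUL): ISSUE — free A0,Mu1,Ld2,B1 rp2 wp0
slot 3 (ALU): stall FU — free A0,Mu1,Ld2,B1 rp2 wp0
slot 4 (MEM): ISSUE — free A0,Mu1,Ld1,B1 rp0 wp0
slot 5 (MUL): stall RD_PORT — free A0,Mu1,Ld1,B1 rp0 wp0
slot 6 (MEM): stall RD_PORT — free A0,Mu1,Ld1,B1 rp0 wp0

issued = [0, 2, 4]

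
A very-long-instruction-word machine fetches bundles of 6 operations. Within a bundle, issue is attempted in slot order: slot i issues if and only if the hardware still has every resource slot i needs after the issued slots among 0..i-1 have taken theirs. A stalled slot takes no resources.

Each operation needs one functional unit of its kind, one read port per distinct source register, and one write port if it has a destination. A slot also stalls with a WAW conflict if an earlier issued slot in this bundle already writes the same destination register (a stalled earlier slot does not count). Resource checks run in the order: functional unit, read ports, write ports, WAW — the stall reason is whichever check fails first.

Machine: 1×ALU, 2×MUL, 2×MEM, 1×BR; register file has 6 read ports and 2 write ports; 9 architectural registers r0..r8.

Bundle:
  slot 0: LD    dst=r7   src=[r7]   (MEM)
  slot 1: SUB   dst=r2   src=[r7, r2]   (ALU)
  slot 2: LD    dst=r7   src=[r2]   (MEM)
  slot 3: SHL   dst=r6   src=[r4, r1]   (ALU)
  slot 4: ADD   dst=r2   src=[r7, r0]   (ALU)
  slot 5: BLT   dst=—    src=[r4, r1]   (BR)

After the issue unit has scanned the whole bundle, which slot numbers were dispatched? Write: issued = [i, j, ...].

issued = [0, 1, 5]

[0] MEM needs rd=1 wr=1: ok; after: ALU=1 MUL=2 MEM=1 BR=1, R=5, W=1
[1] ALU needs rd=2 wr=1: ok; after: ALU=0 MUL=2 MEM=1 BR=1, R=3, W=0
[2] MEM needs rd=1 wr=1: WR_PORT; after: ALU=0 MUL=2 MEM=1 BR=1, R=3, W=0
[3] ALU needs rd=2 wr=1: FU; after: ALU=0 MUL=2 MEM=1 BR=1, R=3, W=0
[4] ALU needs rd=2 wr=1: FU; after: ALU=0 MUL=2 MEM=1 BR=1, R=3, W=0
[5] BR needs rd=2 wr=0: ok; after: ALU=0 MUL=2 MEM=1 BR=0, R=1, W=0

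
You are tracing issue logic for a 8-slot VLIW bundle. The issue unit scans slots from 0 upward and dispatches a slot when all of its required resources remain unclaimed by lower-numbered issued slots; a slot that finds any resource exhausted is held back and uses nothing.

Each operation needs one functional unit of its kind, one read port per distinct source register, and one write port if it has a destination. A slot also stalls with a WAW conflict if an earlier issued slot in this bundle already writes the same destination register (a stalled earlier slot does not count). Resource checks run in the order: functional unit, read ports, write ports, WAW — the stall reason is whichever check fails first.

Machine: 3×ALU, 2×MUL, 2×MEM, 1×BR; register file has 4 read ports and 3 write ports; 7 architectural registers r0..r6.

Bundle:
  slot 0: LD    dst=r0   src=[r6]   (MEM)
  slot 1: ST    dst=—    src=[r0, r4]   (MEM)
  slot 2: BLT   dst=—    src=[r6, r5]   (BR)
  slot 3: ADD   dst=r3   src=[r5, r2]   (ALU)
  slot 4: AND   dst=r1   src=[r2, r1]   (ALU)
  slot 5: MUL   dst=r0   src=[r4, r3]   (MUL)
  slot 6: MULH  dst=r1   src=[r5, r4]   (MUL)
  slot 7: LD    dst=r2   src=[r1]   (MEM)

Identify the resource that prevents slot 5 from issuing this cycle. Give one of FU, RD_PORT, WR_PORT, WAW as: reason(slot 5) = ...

#0 MEM src=r6 dispatched  <A:3 Mu:2 Ld:1 B:1 rd:3 wr:2>
#1 MEM src=r0,r4 dispatched  <A:3 Mu:2 Ld:0 B:1 rd:1 wr:2>
#2 BR src=r6,r5 held:RD_PORT  <A:3 Mu:2 Ld:0 B:1 rd:1 wr:2>
#3 ALU src=r5,r2 held:RD_PORT  <A:3 Mu:2 Ld:0 B:1 rd:1 wr:2>
#4 ALU src=r2,r1 held:RD_PORT  <A:3 Mu:2 Ld:0 B:1 rd:1 wr:2>
#5 MUL src=r4,r3 held:RD_PORT  <A:3 Mu:2 Ld:0 B:1 rd:1 wr:2>
#6 MUL src=r5,r4 held:RD_PORT  <A:3 Mu:2 Ld:0 B:1 rd:1 wr:2>
#7 MEM src=r1 held:FU  <A:3 Mu:2 Ld:0 B:1 rd:1 wr:2>

reason(slot 5) = RD_PORT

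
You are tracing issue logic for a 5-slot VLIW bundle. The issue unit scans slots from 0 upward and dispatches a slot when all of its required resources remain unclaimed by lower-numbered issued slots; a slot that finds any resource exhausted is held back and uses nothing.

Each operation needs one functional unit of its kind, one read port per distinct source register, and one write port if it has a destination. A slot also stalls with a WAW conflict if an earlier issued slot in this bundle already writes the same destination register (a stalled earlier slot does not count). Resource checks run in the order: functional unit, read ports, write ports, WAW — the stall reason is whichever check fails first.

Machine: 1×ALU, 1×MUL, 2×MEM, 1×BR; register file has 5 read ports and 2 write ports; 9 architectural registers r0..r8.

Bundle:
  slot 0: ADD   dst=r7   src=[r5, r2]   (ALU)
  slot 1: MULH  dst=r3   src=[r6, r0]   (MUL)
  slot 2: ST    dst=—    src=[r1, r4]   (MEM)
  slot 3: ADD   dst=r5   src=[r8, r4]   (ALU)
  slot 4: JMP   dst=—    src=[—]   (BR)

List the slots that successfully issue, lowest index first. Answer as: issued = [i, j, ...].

#0 ALU src=r5,r2 dispatched  <A:0 Mu:1 Ld:2 B:1 rd:3 wr:1>
#1 MUL src=r6,r0 dispatched  <A:0 Mu:0 Ld:2 B:1 rd:1 wr:0>
#2 MEM src=r1,r4 held:RD_PORT  <A:0 Mu:0 Ld:2 B:1 rd:1 wr:0>
#3 ALU src=r8,r4 held:FU  <A:0 Mu:0 Ld:2 B:1 rd:1 wr:0>
#4 BR src=- dispatched  <A:0 Mu:0 Ld:2 B:0 rd:1 wr:0>

issued = [0, 1, 4]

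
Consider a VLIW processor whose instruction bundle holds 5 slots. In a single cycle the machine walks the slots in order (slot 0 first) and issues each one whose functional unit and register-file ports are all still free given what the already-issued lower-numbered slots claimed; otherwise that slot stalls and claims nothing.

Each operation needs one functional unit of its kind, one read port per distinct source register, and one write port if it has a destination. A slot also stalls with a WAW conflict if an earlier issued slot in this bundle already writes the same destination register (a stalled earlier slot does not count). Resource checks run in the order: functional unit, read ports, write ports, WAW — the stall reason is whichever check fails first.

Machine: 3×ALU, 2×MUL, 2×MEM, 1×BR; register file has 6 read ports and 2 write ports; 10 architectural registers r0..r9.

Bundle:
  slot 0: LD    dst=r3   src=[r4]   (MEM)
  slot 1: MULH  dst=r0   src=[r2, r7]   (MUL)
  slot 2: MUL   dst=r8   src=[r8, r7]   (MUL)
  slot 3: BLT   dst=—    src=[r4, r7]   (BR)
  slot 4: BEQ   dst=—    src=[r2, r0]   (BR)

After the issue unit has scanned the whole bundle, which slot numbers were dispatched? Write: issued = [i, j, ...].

slot 0 (MEM): ISSUE — free A3,Mu2,Ld1,B1 rp5 wp1
slot 1 (MUL): ISSUE — free A3,Mu1,Ld1,B1 rp3 wp0
slot 2 (MUL): stall WR_PORT — free A3,Mu1,Ld1,B1 rp3 wp0
slot 3 (BR): ISSUE — free A3,Mu1,Ld1,B0 rp1 wp0
slot 4 (BR): stall FU — free A3,Mu1,Ld1,B0 rp1 wp0

issued = [0, 1, 3]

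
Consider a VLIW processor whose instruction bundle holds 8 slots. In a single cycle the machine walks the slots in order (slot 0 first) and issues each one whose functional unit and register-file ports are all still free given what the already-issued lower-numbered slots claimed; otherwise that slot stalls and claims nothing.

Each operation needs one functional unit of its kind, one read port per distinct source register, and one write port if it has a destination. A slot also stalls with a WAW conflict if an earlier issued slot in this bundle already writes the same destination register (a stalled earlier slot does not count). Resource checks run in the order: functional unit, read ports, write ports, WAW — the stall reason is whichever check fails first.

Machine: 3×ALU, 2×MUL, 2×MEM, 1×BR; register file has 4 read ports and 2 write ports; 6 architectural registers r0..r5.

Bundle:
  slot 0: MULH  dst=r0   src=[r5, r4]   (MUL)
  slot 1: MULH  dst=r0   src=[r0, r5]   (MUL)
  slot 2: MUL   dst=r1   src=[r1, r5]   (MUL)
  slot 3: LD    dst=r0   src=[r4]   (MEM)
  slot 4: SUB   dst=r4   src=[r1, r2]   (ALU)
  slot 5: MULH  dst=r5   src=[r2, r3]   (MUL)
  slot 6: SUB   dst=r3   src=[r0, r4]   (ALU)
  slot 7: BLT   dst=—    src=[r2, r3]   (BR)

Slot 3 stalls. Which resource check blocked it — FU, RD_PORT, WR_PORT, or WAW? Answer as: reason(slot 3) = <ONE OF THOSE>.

reason(slot 3) = RD_PORT

(0) want 1×MUL +2rd +1wr — yes → AL3|MU1|ME2|BR1|rd2|wr1
(1) want 1×MUL +2rd +1wr — WAW → AL3|MU1|ME2|BR1|rd2|wr1
(2) want 1×MUL +2rd +1wr — yes → AL3|MU0|ME2|BR1|rd0|wr0
(3) want 1×MEM +1rd +1wr — RD_PORT → AL3|MU0|ME2|BR1|rd0|wr0
(4) want 1×ALU +2rd +1wr — RD_PORT → AL3|MU0|ME2|BR1|rd0|wr0
(5) want 1×MUL +2rd +1wr — FU → AL3|MU0|ME2|BR1|rd0|wr0
(6) want 1×ALU +2rd +1wr — RD_PORT → AL3|MU0|ME2|BR1|rd0|wr0
(7) want 1×BR +2rd +0wr — RD_PORT → AL3|MU0|ME2|BR1|rd0|wr0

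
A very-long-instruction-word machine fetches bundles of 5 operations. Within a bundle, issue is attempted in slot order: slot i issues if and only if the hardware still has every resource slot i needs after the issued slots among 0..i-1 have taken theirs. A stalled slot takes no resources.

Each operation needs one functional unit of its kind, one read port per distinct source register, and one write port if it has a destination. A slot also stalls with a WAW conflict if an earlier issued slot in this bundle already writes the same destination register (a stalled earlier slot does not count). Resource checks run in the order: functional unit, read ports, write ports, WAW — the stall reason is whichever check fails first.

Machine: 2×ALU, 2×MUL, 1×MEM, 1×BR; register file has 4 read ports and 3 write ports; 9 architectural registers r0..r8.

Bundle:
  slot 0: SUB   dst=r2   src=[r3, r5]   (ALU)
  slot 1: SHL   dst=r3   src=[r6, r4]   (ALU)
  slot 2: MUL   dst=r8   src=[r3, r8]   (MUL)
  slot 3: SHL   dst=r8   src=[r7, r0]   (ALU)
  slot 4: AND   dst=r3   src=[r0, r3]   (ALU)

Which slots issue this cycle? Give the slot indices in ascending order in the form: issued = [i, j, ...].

#0 ALU src=r3,r5 dispatched  <A:1 Mu:2 Ld:1 B:1 rd:2 wr:2>
#1 ALU src=r6,r4 dispatched  <A:0 Mu:2 Ld:1 B:1 rd:0 wr:1>
#2 MUL src=r3,r8 held:RD_PORT  <A:0 Mu:2 Ld:1 B:1 rd:0 wr:1>
#3 ALU src=r7,r0 held:FU  <A:0 Mu:2 Ld:1 B:1 rd:0 wr:1>
#4 ALU src=r0,r3 held:FU  <A:0 Mu:2 Ld:1 B:1 rd:0 wr:1>

issued = [0, 1]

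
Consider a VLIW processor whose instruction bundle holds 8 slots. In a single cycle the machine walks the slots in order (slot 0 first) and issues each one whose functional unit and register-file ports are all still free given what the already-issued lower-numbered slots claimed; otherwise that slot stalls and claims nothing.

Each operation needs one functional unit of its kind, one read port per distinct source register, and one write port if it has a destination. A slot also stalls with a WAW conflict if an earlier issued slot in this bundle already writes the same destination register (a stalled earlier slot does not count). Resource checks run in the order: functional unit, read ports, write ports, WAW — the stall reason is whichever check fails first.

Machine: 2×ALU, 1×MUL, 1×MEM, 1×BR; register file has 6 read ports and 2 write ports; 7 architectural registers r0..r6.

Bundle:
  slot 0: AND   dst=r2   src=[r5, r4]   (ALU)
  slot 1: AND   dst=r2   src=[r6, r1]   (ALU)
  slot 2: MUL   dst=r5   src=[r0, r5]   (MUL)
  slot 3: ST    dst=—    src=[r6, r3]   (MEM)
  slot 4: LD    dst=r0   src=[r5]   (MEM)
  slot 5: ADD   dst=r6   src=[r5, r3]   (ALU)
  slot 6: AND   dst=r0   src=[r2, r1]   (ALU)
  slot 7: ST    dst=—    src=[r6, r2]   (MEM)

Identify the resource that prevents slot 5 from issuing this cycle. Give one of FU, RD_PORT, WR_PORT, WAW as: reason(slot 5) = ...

(0) want 1×ALU +2rd +1wr — yes → AL1|MU1|ME1|BR1|rd4|wr1
(1) want 1×ALU +2rd +1wr — WAW → AL1|MU1|ME1|BR1|rd4|wr1
(2) want 1×MUL +2rd +1wr — yes → AL1|MU0|ME1|BR1|rd2|wr0
(3) want 1×MEM +2rd +0wr — yes → AL1|MU0|ME0|BR1|rd0|wr0
(4) want 1×MEM +1rd +1wr — FU → AL1|MU0|ME0|BR1|rd0|wr0
(5) want 1×ALU +2rd +1wr — RD_PORT → AL1|MU0|ME0|BR1|rd0|wr0
(6) want 1×ALU +2rd +1wr — RD_PORT → AL1|MU0|ME0|BR1|rd0|wr0
(7) want 1×MEM +2rd +0wr — FU → AL1|MU0|ME0|BR1|rd0|wr0

reason(slot 5) = RD_PORT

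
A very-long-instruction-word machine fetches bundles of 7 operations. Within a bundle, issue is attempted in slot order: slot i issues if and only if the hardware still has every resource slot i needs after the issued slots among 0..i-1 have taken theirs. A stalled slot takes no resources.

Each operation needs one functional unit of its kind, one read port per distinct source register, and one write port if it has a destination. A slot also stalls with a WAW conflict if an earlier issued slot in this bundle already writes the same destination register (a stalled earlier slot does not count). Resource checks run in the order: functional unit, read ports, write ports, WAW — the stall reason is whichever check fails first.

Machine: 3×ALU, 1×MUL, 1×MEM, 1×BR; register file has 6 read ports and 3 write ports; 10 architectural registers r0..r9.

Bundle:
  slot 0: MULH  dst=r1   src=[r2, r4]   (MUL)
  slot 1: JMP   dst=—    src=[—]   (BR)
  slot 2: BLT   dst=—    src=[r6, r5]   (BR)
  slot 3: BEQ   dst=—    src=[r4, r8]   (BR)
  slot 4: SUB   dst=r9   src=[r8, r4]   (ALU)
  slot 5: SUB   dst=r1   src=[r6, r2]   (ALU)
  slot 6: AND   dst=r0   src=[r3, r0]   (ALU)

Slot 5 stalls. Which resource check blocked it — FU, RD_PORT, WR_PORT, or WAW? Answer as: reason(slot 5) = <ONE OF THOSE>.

reason(slot 5) = WAW

[0] MUL needs rd=2 wr=1: ok; after: ALU=3 MUL=0 MEM=1 BR=1, R=4, W=2
[1] BR needs rd=0 wr=0: ok; after: ALU=3 MUL=0 MEM=1 BR=0, R=4, W=2
[2] BR needs rd=2 wr=0: FU; after: ALU=3 MUL=0 MEM=1 BR=0, R=4, W=2
[3] BR needs rd=2 wr=0: FU; after: ALU=3 MUL=0 MEM=1 BR=0, R=4, W=2
[4] ALU needs rd=2 wr=1: ok; after: ALU=2 MUL=0 MEM=1 BR=0, R=2, W=1
[5] ALU needs rd=2 wr=1: WAW; after: ALU=2 MUL=0 MEM=1 BR=0, R=2, W=1
[6] ALU needs rd=2 wr=1: ok; after: ALU=1 MUL=0 MEM=1 BR=0, R=0, W=0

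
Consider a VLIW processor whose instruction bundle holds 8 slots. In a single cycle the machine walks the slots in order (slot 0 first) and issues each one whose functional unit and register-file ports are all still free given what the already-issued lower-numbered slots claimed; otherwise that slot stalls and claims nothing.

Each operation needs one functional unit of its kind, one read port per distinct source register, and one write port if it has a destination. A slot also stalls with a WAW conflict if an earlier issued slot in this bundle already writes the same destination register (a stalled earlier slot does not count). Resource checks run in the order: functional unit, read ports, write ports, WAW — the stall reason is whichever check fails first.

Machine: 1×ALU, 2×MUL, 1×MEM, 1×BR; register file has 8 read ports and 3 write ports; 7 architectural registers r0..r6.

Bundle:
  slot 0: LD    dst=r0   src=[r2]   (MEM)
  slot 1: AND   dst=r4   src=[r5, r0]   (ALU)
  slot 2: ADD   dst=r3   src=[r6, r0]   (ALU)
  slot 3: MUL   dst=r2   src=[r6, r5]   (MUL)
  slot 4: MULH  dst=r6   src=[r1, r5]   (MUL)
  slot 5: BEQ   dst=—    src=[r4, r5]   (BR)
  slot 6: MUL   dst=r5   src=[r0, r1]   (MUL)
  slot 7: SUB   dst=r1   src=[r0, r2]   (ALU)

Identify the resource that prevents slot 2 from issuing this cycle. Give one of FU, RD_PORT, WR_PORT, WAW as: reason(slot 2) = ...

(0) want 1×MEM +1rd +1wr — yes → AL1|MU2|ME0|BR1|rd7|wr2
(1) want 1×ALU +2rd +1wr — yes → AL0|MU2|ME0|BR1|rd5|wr1
(2) want 1×ALU +2rd +1wr — FU → AL0|MU2|ME0|BR1|rd5|wr1
(3) want 1×MUL +2rd +1wr — yes → AL0|MU1|ME0|BR1|rd3|wr0
(4) want 1×MUL +2rd +1wr — WR_PORT → AL0|MU1|ME0|BR1|rd3|wr0
(5) want 1×BR +2rd +0wr — yes → AL0|MU1|ME0|BR0|rd1|wr0
(6) want 1×MUL +2rd +1wr — RD_PORT → AL0|MU1|ME0|BR0|rd1|wr0
(7) want 1×ALU +2rd +1wr — FU → AL0|MU1|ME0|BR0|rd1|wr0

reason(slot 2) = FU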